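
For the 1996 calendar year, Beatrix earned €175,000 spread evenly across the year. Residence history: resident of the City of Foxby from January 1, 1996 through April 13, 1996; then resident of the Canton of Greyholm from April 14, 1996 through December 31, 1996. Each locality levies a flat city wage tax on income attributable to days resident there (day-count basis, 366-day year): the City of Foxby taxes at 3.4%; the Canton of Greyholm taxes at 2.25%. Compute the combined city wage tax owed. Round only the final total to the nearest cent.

The City of Foxby, January 1 – April 13, 1996: 104 days → €175,000 × 3.4% × 104/366 = €1,690.7104
The Canton of Greyholm, April 14 – December 31, 1996: 262 days → €175,000 × 2.25% × 262/366 = €2,818.6475
Total = €4,509.3579

€4,509.36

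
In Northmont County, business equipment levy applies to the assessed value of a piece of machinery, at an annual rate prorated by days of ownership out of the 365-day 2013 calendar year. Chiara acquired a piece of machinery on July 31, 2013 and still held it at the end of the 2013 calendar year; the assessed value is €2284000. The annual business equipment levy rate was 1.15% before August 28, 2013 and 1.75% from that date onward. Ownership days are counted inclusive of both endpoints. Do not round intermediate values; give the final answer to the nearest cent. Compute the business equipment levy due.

July 31 – August 27, 2013: 28 days at 1.15% → €2284000 × 1.15% × 28/365 = €2014.9260
August 28 – December 31, 2013: 126 days at 1.75% → €2284000 × 1.75% × 126/365 = €13797.8630
Total = €15812.7890

€15812.79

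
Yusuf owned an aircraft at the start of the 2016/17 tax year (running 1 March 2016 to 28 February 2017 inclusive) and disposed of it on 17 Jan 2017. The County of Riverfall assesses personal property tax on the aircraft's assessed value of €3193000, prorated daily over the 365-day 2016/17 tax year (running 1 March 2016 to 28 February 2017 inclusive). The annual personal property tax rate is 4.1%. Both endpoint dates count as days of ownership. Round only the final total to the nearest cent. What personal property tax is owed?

€115849.04

Days held (1 Mar 2016 – 17 Jan 2017): 323 out of 365
Tax = €3193000 × 4.1% × 323/365 = €115849.0384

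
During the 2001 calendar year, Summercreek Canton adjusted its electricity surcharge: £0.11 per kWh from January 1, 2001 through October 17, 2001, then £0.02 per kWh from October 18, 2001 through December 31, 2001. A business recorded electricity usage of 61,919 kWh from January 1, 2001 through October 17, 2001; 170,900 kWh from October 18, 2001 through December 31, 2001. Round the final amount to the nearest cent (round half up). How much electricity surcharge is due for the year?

January 1 – October 17, 2001: 61,919 kWh at £0.11/kWh → £6,811.09
October 18 – December 31, 2001: 170,900 kWh at £0.02/kWh → £3,418.00

£10,229.09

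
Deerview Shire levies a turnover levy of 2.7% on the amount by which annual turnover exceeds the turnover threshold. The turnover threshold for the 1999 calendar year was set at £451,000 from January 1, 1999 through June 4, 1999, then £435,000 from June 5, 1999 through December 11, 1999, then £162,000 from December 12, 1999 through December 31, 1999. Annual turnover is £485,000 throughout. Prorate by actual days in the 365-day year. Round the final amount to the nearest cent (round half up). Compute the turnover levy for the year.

£1,570.44

January 1 – June 4, 1999: 155 days, exemption £451,000 → (£485,000 − £451,000) × 2.7% × 155/365 = £389.8356
June 5 – December 11, 1999: 190 days, exemption £435,000 → (£485,000 − £435,000) × 2.7% × 190/365 = £702.7397
December 12 – December 31, 1999: 20 days, exemption £162,000 → (£485,000 − £162,000) × 2.7% × 20/365 = £477.8630
Total = £1,570.4384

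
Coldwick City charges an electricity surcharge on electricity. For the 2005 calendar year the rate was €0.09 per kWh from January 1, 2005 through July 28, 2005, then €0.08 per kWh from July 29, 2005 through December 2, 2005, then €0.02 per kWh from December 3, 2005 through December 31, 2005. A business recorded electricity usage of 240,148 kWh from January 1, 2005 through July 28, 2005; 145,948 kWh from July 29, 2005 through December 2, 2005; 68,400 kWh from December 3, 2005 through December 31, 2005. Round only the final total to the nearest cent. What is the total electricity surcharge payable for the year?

January 1 – July 28, 2005: 240,148 kWh at €0.09/kWh → €21613.32
July 29 – December 2, 2005: 145,948 kWh at €0.08/kWh → €11675.84
December 3 – December 31, 2005: 68,400 kWh at €0.02/kWh → €1368.00

€34657.16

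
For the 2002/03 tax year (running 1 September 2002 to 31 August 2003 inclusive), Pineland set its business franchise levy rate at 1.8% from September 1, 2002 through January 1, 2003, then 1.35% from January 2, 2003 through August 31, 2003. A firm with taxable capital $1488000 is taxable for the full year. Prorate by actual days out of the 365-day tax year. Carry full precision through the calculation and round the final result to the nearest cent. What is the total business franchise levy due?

September 1, 2002 – January 1, 2003: 123 days at 1.8% → $1488000 × 1.8% × 123/365 = $9025.8411
January 2 – August 31, 2003: 242 days at 1.35% → $1488000 × 1.35% × 242/365 = $13318.6192
Total = $22344.4603

$22344.46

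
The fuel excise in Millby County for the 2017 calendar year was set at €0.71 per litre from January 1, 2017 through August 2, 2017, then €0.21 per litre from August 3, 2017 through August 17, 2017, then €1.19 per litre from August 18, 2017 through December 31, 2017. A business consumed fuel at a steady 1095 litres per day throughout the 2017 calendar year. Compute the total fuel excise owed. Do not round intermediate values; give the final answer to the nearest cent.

€347,038.35

January 1 – August 2, 2017: 214 days × 1095 litres/day = 234,330 litres at €0.71/litre → €166,374.30
August 3 – August 17, 2017: 15 days × 1095 litres/day = 16,425 litres at €0.21/litre → €3,449.25
August 18 – December 31, 2017: 136 days × 1095 litres/day = 148,920 litres at €1.19/litre → €177,214.80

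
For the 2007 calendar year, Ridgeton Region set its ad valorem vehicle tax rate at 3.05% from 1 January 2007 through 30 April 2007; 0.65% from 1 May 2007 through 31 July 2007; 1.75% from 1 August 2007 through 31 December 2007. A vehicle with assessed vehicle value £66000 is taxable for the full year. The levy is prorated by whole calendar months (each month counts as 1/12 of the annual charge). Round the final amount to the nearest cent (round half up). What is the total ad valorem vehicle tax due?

1 January – 30 April 2007: 4 months at 3.05% → £66000 × 3.05% × 4/12 = £671.0000
1 May – 31 July 2007: 3 months at 0.65% → £66000 × 0.65% × 3/12 = £107.2500
1 August – 31 December 2007: 5 months at 1.75% → £66000 × 1.75% × 5/12 = £481.2500
Total = £1259.5000

£1259.50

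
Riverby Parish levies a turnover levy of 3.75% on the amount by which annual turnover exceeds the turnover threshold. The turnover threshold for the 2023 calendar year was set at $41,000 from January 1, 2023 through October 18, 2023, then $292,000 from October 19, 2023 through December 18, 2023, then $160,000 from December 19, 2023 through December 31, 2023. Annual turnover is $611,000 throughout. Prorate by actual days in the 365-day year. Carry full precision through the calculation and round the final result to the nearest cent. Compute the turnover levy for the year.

$19,643.01

January 1 – October 18, 2023: 291 days, exemption $41,000 → ($611,000 − $41,000) × 3.75% × 291/365 = $17,041.4384
October 19 – December 18, 2023: 61 days, exemption $292,000 → ($611,000 − $292,000) × 3.75% × 61/365 = $1,999.2123
December 19 – December 31, 2023: 13 days, exemption $160,000 → ($611,000 − $160,000) × 3.75% × 13/365 = $602.3630
Total = $19,643.0137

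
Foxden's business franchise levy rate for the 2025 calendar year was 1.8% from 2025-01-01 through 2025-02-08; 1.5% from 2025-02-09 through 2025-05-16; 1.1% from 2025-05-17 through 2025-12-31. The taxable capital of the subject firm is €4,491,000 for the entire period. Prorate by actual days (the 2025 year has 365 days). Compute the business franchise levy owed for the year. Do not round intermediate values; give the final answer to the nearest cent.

€57,534.02

2025-01-01 to 2025-02-08: 39 days at 1.8% → €4,491,000 × 1.8% × 39/365 = €8,637.4849
2025-02-09 to 2025-05-16: 97 days at 1.5% → €4,491,000 × 1.5% × 97/365 = €17,902.4795
2025-05-17 to 2025-12-31: 229 days at 1.1% → €4,491,000 × 1.1% × 229/365 = €30,994.0521
Total = €57,534.0164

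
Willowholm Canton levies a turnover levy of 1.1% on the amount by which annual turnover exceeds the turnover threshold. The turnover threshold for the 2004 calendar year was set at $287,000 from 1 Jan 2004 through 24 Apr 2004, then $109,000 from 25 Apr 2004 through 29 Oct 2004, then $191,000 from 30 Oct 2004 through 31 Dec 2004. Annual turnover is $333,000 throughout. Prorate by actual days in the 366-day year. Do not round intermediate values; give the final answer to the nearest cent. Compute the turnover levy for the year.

1 Jan – 24 Apr 2004: 115 days, exemption $287,000 → ($333,000 − $287,000) × 1.1% × 115/366 = $158.9891
25 Apr – 29 Oct 2004: 188 days, exemption $109,000 → ($333,000 − $109,000) × 1.1% × 188/366 = $1,265.6612
30 Oct – 31 Dec 2004: 63 days, exemption $191,000 → ($333,000 − $191,000) × 1.1% × 63/366 = $268.8689
Total = $1,693.5191

$1,693.52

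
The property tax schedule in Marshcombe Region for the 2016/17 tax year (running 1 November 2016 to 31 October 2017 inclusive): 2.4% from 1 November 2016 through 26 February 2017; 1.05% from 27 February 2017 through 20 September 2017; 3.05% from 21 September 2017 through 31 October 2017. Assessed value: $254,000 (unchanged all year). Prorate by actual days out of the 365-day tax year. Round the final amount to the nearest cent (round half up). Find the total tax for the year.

$4,346.18

1 November 2016 – 26 February 2017: 118 days at 2.4% → $254,000 × 2.4% × 118/365 = $1,970.7616
27 February – 20 September 2017: 206 days at 1.05% → $254,000 × 1.05% × 206/365 = $1,505.2110
21 September – 31 October 2017: 41 days at 3.05% → $254,000 × 3.05% × 41/365 = $870.2110
Total = $4,346.1836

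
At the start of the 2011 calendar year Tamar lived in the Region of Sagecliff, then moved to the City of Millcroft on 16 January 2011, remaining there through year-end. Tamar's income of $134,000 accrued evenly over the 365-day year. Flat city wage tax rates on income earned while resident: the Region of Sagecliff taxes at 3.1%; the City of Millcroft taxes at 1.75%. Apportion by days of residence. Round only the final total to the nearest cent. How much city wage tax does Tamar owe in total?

The Region of Sagecliff, 1 January – 15 January 2011: 15 days → $134,000 × 3.1% × 15/365 = $170.7123
The City of Millcroft, 16 January – 31 December 2011: 350 days → $134,000 × 1.75% × 350/365 = $2,248.6301
Total = $2,419.3425

$2,419.34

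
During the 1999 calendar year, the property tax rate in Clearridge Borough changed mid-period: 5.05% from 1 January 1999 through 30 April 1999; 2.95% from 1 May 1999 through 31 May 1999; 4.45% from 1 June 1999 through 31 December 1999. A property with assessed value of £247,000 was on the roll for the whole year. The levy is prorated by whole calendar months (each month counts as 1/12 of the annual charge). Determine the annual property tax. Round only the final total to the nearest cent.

£11,176.75

1 January – 30 April 1999: 4 months at 5.05% → £247,000 × 5.05% × 4/12 = £4,157.8333
1 May – 31 May 1999: 1 month at 2.95% → £247,000 × 2.95% × 1/12 = £607.2083
1 June – 31 December 1999: 7 months at 4.45% → £247,000 × 4.45% × 7/12 = £6,411.7083
Total = £11,176.7500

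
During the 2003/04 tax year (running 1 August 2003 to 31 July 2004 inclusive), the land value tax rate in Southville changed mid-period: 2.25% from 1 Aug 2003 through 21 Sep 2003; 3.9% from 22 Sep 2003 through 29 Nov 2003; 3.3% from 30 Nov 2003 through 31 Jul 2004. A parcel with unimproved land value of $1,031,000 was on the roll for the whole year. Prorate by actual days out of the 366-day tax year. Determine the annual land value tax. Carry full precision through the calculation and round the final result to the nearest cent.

$33,651.16

1 Aug – 21 Sep 2003: 52 days at 2.25% → $1,031,000 × 2.25% × 52/366 = $3,295.8197
22 Sep – 29 Nov 2003: 69 days at 3.9% → $1,031,000 × 3.9% × 69/366 = $7,580.3852
30 Nov 2003 – 31 Jul 2004: 245 days at 3.3% → $1,031,000 × 3.3% × 245/366 = $22,774.9590
Total = $33,651.1639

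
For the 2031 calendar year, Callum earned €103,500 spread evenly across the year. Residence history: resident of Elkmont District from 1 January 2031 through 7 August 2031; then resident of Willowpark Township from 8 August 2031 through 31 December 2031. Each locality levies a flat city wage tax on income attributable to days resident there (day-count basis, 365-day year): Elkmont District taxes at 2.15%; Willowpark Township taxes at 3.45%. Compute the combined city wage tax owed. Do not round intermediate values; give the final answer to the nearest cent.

€2,763.45

Elkmont District, 1 January – 7 August 2031: 219 days → €103,500 × 2.15% × 219/365 = €1,335.1500
Willowpark Township, 8 August – 31 December 2031: 146 days → €103,500 × 3.45% × 146/365 = €1,428.3000
Total = €2,763.4500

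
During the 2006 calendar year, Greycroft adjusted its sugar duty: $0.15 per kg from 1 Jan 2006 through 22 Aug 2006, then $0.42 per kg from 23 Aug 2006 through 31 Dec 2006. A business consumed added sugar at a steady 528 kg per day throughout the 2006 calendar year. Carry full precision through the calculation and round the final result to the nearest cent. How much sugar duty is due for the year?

1 Jan – 22 Aug 2006: 234 days × 528 kg/day = 123,552 kg at $0.15/kg → $18,532.80
23 Aug – 31 Dec 2006: 131 days × 528 kg/day = 69,168 kg at $0.42/kg → $29,050.56

$47,583.36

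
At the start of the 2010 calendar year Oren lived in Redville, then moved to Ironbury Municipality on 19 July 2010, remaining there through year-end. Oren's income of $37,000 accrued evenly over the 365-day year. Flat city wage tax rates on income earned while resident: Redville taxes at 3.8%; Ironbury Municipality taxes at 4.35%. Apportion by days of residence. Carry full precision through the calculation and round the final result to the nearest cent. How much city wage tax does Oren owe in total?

Redville, 1 January – 18 July 2010: 199 days → $37,000 × 3.8% × 199/365 = $766.5589
Ironbury Municipality, 19 July – 31 December 2010: 166 days → $37,000 × 4.35% × 166/365 = $731.9918
Total = $1,498.5507

$1,498.55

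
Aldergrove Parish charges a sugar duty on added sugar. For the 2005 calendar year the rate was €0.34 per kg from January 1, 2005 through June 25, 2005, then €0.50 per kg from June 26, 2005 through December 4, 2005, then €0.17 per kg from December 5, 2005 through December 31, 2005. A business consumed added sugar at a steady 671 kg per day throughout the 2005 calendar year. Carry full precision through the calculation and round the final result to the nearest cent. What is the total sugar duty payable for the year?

€97,583.53

January 1 – June 25, 2005: 176 days × 671 kg/day = 118,096 kg at €0.34/kg → €40,152.64
June 26 – December 4, 2005: 162 days × 671 kg/day = 108,702 kg at €0.50/kg → €54,351.00
December 5 – December 31, 2005: 27 days × 671 kg/day = 18,117 kg at €0.17/kg → €3,079.89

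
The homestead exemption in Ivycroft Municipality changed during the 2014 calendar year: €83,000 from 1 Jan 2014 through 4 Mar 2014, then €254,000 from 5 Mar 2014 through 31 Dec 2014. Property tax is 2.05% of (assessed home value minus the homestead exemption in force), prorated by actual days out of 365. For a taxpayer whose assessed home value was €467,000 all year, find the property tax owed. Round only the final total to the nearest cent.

€4,971.56

1 Jan – 4 Mar 2014: 63 days, exemption €83,000 → (€467,000 − €83,000) × 2.05% × 63/365 = €1,358.7288
5 Mar – 31 Dec 2014: 302 days, exemption €254,000 → (€467,000 − €254,000) × 2.05% × 302/365 = €3,612.8301
Total = €4,971.5589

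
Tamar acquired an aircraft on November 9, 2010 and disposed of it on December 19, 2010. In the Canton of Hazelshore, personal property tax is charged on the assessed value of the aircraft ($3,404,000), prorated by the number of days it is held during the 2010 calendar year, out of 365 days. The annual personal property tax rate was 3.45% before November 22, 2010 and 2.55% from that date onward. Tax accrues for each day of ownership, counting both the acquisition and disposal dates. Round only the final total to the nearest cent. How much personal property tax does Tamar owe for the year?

November 9 – November 21, 2010: 13 days at 3.45% → $3,404,000 × 3.45% × 13/365 = $4,182.7233
November 22 – December 19, 2010: 28 days at 2.55% → $3,404,000 × 2.55% × 28/365 = $6,658.7836
Total = $10,841.5068

$10,841.51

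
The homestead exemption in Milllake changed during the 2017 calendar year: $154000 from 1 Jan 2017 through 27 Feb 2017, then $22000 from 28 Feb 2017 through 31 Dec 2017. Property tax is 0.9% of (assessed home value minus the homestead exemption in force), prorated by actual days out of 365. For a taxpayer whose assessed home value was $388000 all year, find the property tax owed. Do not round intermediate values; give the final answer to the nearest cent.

$3105.22

1 Jan – 27 Feb 2017: 58 days, exemption $154000 → ($388000 − $154000) × 0.9% × 58/365 = $334.6521
28 Feb – 31 Dec 2017: 307 days, exemption $22000 → ($388000 − $22000) × 0.9% × 307/365 = $2770.5699
Total = $3105.2219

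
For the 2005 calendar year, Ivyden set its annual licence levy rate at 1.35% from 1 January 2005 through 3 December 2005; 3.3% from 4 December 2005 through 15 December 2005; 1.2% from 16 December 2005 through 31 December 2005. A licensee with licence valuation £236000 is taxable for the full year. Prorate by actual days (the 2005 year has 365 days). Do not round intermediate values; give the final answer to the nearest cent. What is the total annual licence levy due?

£3321.78

1 January – 3 December 2005: 337 days at 1.35% → £236000 × 1.35% × 337/365 = £2941.5945
4 December – 15 December 2005: 12 days at 3.3% → £236000 × 3.3% × 12/365 = £256.0438
16 December – 31 December 2005: 16 days at 1.2% → £236000 × 1.2% × 16/365 = £124.1425
Total = £3321.7808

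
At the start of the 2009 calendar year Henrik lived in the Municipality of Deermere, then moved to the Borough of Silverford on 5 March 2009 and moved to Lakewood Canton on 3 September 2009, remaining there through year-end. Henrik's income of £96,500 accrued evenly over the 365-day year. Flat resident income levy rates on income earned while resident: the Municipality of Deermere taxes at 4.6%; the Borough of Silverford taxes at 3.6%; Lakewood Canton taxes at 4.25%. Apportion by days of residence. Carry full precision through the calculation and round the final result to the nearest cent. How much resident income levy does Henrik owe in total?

£3,846.78

The Municipality of Deermere, 1 January – 4 March 2009: 63 days → £96,500 × 4.6% × 63/365 = £766.1836
The Borough of Silverford, 5 March – 2 September 2009: 182 days → £96,500 × 3.6% × 182/365 = £1,732.2411
Lakewood Canton, 3 September – 31 December 2009: 120 days → £96,500 × 4.25% × 120/365 = £1,348.3562
Total = £3,846.7808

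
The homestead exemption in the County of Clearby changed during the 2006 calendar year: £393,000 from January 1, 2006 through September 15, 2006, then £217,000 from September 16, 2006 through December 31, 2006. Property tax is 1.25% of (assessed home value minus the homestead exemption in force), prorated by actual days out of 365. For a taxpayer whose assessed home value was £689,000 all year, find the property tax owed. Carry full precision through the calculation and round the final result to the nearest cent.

£4,344.93

January 1 – September 15, 2006: 258 days, exemption £393,000 → (£689,000 − £393,000) × 1.25% × 258/365 = £2,615.3425
September 16 – December 31, 2006: 107 days, exemption £217,000 → (£689,000 − £217,000) × 1.25% × 107/365 = £1,729.5890
Total = £4,344.9315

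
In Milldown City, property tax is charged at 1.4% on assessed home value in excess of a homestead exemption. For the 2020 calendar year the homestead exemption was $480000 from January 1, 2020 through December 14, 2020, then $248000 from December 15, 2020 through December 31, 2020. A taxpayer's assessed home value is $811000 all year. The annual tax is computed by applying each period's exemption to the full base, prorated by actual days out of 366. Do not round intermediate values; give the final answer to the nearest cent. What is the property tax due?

$4784.86

January 1 – December 14, 2020: 349 days, exemption $480000 → ($811000 − $480000) × 1.4% × 349/366 = $4418.7596
December 15 – December 31, 2020: 17 days, exemption $248000 → ($811000 − $248000) × 1.4% × 17/366 = $366.1038
Total = $4784.8634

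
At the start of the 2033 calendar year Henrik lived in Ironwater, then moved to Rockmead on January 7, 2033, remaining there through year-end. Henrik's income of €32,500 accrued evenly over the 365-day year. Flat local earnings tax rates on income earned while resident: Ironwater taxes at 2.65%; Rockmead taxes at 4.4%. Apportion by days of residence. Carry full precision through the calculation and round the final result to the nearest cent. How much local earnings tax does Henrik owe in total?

€1,420.65

Ironwater, January 1 – January 6, 2033: 6 days → €32,500 × 2.65% × 6/365 = €14.1575
Rockmead, January 7 – December 31, 2033: 359 days → €32,500 × 4.4% × 359/365 = €1,406.4932
Total = €1,420.6507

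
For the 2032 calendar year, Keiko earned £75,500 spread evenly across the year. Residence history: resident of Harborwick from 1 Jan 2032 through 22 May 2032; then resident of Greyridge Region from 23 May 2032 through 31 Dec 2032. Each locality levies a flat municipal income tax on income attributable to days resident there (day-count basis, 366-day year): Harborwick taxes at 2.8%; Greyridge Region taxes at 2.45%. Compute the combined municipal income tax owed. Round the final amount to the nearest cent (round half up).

£1,953.00

Harborwick, 1 Jan – 22 May 2032: 143 days → £75,500 × 2.8% × 143/366 = £825.9617
Greyridge Region, 23 May – 31 Dec 2032: 223 days → £75,500 × 2.45% × 223/366 = £1,127.0335
Total = £1,952.9952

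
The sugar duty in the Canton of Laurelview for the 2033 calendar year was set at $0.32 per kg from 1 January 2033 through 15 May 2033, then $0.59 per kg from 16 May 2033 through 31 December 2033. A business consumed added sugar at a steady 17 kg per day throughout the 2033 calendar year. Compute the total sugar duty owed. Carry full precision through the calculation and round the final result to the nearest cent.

1 January – 15 May 2033: 135 days × 17 kg/day = 2,295 kg at $0.32/kg → $734.40
16 May – 31 December 2033: 230 days × 17 kg/day = 3,910 kg at $0.59/kg → $2306.90

$3041.30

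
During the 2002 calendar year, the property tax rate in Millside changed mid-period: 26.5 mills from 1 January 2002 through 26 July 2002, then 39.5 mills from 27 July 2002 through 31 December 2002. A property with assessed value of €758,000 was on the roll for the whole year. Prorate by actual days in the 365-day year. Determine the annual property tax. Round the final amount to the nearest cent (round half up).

1 January – 26 July 2002: 207 days at 26.5 mills → €758,000 × 2.65% × 207/365 = €11,391.8055
27 July – 31 December 2002: 158 days at 39.5 mills → €758,000 × 3.95% × 158/365 = €12,960.7616
Total = €24,352.5671

€24,352.57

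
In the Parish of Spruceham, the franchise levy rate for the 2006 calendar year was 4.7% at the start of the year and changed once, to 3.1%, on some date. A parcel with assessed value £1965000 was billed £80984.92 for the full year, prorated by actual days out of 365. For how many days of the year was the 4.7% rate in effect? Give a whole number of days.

233 days

Let d = days at the first rate; then 365 − d days at the second rate.
£1965000 × [4.7%·d + 3.1%·(365−d)] / 365 = £80984.92
Solving gives d = 233, so the new rate took effect on 22 Aug 2006.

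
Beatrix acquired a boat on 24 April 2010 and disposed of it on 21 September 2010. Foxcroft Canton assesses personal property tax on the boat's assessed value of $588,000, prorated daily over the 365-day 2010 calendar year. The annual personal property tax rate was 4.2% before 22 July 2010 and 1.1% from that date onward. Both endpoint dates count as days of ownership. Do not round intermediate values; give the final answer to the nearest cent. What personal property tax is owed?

$7,120.44

24 April – 21 July 2010: 89 days at 4.2% → $588,000 × 4.2% × 89/365 = $6,021.7644
22 July – 21 September 2010: 62 days at 1.1% → $588,000 × 1.1% × 62/365 = $1,098.6740
Total = $7,120.4384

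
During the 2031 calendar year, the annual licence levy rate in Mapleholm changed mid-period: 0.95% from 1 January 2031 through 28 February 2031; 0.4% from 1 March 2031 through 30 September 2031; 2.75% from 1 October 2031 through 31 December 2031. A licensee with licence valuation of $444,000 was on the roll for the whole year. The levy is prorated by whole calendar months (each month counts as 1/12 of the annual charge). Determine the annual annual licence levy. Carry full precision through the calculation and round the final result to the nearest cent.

1 January – 28 February 2031: 2 months at 0.95% → $444,000 × 0.95% × 2/12 = $703.0000
1 March – 30 September 2031: 7 months at 0.4% → $444,000 × 0.4% × 7/12 = $1,036.0000
1 October – 31 December 2031: 3 months at 2.75% → $444,000 × 2.75% × 3/12 = $3,052.5000
Total = $4,791.5000

$4,791.50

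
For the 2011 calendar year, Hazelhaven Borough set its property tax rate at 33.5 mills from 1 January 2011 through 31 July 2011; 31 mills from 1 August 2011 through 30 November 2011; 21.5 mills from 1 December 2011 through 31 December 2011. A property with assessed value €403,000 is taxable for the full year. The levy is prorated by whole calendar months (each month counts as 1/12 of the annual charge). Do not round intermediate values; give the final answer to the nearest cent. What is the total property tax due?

€12,761.67

1 January – 31 July 2011: 7 months at 33.5 mills → €403,000 × 3.35% × 7/12 = €7,875.2917
1 August – 30 November 2011: 4 months at 31 mills → €403,000 × 3.1% × 4/12 = €4,164.3333
1 December – 31 December 2011: 1 month at 21.5 mills → €403,000 × 2.15% × 1/12 = €722.0417
Total = €12,761.6667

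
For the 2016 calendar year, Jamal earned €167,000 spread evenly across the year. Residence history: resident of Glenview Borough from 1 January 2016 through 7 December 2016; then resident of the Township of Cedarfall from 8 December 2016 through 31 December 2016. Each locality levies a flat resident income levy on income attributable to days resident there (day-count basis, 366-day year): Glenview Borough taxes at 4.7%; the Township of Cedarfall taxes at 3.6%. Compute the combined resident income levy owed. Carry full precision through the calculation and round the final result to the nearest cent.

€7,728.54

Glenview Borough, 1 January – 7 December 2016: 342 days → €167,000 × 4.7% × 342/366 = €7,334.3115
The Township of Cedarfall, 8 December – 31 December 2016: 24 days → €167,000 × 3.6% × 24/366 = €394.2295
Total = €7,728.5410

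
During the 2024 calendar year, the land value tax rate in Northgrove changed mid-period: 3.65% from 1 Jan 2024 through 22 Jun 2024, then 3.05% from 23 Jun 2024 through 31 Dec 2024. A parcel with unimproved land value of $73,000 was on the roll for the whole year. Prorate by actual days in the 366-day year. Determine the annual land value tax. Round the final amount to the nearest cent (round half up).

1 Jan – 22 Jun 2024: 174 days at 3.65% → $73,000 × 3.65% × 174/366 = $1,266.7295
23 Jun – 31 Dec 2024: 192 days at 3.05% → $73,000 × 3.05% × 192/366 = $1,168.0000
Total = $2,434.7295

$2,434.73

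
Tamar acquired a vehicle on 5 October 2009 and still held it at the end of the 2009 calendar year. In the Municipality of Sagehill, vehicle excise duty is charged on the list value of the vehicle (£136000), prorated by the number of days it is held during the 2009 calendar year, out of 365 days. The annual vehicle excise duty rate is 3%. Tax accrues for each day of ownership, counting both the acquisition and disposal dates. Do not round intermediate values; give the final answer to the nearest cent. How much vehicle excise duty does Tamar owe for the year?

Days held (5 October – 31 December 2009): 88 out of 365
Tax = £136000 × 3% × 88/365 = £983.6712

£983.67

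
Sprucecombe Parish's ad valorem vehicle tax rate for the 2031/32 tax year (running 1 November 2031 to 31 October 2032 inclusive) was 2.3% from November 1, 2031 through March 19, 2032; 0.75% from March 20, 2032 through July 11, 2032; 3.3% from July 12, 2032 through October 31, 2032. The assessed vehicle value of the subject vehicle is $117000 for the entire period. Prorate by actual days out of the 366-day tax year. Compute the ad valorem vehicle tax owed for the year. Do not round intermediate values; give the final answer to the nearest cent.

$2484.17

November 1, 2031 – March 19, 2032: 140 days at 2.3% → $117000 × 2.3% × 140/366 = $1029.3443
March 20 – July 11, 2032: 114 days at 0.75% → $117000 × 0.75% × 114/366 = $273.3197
July 12 – October 31, 2032: 112 days at 3.3% → $117000 × 3.3% × 112/366 = $1181.5082
Total = $2484.1721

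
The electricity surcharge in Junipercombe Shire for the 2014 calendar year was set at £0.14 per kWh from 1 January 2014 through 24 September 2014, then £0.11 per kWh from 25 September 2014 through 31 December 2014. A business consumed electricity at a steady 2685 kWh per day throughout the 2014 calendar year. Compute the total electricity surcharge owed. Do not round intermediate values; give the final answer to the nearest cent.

£129309.60

1 January – 24 September 2014: 267 days × 2685 kWh/day = 716,895 kWh at £0.14/kWh → £100365.30
25 September – 31 December 2014: 98 days × 2685 kWh/day = 263,130 kWh at £0.11/kWh → £28944.30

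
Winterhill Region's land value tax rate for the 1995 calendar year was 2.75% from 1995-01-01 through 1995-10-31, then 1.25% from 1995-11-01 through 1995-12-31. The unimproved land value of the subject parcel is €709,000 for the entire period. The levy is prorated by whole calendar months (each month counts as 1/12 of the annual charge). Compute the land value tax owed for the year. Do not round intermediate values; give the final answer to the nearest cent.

€17,725.00

1995-01-01 to 1995-10-31: 10 months at 2.75% → €709,000 × 2.75% × 10/12 = €16,247.9167
1995-11-01 to 1995-12-31: 2 months at 1.25% → €709,000 × 1.25% × 2/12 = €1,477.0833
Total = €17,725.0000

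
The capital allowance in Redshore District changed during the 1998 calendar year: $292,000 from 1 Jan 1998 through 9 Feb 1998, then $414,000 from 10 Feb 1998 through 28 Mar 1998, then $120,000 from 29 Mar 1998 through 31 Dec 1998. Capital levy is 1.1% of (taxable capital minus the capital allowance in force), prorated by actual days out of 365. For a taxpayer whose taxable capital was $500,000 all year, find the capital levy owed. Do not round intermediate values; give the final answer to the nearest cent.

$3,556.22

1 Jan – 9 Feb 1998: 40 days, exemption $292,000 → ($500,000 − $292,000) × 1.1% × 40/365 = $250.7397
10 Feb – 28 Mar 1998: 47 days, exemption $414,000 → ($500,000 − $414,000) × 1.1% × 47/365 = $121.8137
29 Mar – 31 Dec 1998: 278 days, exemption $120,000 → ($500,000 − $120,000) × 1.1% × 278/365 = $3,183.6712
Total = $3,556.2247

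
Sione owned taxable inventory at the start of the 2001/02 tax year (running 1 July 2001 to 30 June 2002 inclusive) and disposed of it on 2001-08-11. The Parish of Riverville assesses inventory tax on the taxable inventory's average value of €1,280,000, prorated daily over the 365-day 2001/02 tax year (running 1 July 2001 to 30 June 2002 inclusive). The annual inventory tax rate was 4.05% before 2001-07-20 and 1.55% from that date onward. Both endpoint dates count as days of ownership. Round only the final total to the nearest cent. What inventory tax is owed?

2001-07-01 to 2001-07-19: 19 days at 4.05% → €1,280,000 × 4.05% × 19/365 = €2,698.5205
2001-07-20 to 2001-08-11: 23 days at 1.55% → €1,280,000 × 1.55% × 23/365 = €1,250.1918
Total = €3,948.7123

€3,948.71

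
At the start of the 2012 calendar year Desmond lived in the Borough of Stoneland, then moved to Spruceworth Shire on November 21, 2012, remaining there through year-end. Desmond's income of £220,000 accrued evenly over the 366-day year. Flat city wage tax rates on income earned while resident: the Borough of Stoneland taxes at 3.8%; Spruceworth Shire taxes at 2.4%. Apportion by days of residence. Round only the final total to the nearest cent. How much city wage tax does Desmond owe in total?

The Borough of Stoneland, January 1 – November 20, 2012: 325 days → £220,000 × 3.8% × 325/366 = £7,423.4973
Spruceworth Shire, November 21 – December 31, 2012: 41 days → £220,000 × 2.4% × 41/366 = £591.4754
Total = £8,014.9727

£8,014.97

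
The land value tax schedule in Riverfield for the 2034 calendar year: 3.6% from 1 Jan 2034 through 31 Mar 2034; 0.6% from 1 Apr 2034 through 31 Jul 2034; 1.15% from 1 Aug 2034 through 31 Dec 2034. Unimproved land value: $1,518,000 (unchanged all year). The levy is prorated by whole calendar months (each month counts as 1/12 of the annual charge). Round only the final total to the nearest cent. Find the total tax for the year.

1 Jan – 31 Mar 2034: 3 months at 3.6% → $1,518,000 × 3.6% × 3/12 = $13,662.0000
1 Apr – 31 Jul 2034: 4 months at 0.6% → $1,518,000 × 0.6% × 4/12 = $3,036.0000
1 Aug – 31 Dec 2034: 5 months at 1.15% → $1,518,000 × 1.15% × 5/12 = $7,273.7500
Total = $23,971.7500

$23,971.75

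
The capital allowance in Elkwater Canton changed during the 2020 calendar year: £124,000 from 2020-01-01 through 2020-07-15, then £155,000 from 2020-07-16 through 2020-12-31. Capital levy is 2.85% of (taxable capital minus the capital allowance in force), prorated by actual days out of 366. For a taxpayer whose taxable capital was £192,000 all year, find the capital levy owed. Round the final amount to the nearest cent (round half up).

£1,530.05

2020-01-01 to 2020-07-15: 197 days, exemption £124,000 → (£192,000 − £124,000) × 2.85% × 197/366 = £1,043.1311
2020-07-16 to 2020-12-31: 169 days, exemption £155,000 → (£192,000 − £155,000) × 2.85% × 169/366 = £486.9139
Total = £1,530.0451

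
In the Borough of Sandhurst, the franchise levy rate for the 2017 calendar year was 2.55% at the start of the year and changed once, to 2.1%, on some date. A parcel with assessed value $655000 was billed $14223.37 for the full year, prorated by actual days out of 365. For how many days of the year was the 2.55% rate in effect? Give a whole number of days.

Let d = days at the first rate; then 365 − d days at the second rate.
$655000 × [2.55%·d + 2.1%·(365−d)] / 365 = $14223.37
Solving gives d = 58, so the new rate took effect on February 28, 2017.

58 days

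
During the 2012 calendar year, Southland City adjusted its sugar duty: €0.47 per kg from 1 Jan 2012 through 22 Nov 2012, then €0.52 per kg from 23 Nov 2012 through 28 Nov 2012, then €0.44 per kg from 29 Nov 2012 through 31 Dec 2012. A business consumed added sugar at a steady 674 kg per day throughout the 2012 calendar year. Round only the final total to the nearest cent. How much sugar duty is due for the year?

1 Jan – 22 Nov 2012: 327 days × 674 kg/day = 220,398 kg at €0.47/kg → €103,587.06
23 Nov – 28 Nov 2012: 6 days × 674 kg/day = 4,044 kg at €0.52/kg → €2,102.88
29 Nov – 31 Dec 2012: 33 days × 674 kg/day = 22,242 kg at €0.44/kg → €9,786.48

€115,476.42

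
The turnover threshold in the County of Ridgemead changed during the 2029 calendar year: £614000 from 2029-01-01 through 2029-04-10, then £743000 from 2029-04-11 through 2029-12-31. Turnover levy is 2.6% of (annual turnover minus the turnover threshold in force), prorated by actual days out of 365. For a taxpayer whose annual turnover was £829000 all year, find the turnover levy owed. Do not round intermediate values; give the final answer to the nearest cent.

£3154.90

2029-01-01 to 2029-04-10: 100 days, exemption £614000 → (£829000 − £614000) × 2.6% × 100/365 = £1531.5068
2029-04-11 to 2029-12-31: 265 days, exemption £743000 → (£829000 − £743000) × 2.6% × 265/365 = £1623.3973
Total = £3154.9041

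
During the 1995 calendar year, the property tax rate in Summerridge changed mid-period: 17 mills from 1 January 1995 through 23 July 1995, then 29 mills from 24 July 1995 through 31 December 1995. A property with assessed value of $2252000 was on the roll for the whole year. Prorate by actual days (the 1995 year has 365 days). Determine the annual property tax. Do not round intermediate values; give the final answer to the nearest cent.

$50204.18

1 January – 23 July 1995: 204 days at 17 mills → $2252000 × 1.7% × 204/365 = $21397.0849
24 July – 31 December 1995: 161 days at 29 mills → $2252000 × 2.9% × 161/365 = $28807.0904
Total = $50204.1753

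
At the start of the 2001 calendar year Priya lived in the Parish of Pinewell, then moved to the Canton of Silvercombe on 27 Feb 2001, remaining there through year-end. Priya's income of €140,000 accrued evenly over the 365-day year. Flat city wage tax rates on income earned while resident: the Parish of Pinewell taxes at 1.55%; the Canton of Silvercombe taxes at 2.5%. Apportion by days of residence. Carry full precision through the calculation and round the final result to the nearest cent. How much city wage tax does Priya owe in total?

The Parish of Pinewell, 1 Jan – 26 Feb 2001: 57 days → €140,000 × 1.55% × 57/365 = €338.8767
The Canton of Silvercombe, 27 Feb – 31 Dec 2001: 308 days → €140,000 × 2.5% × 308/365 = €2,953.4247
Total = €3,292.3014

€3,292.30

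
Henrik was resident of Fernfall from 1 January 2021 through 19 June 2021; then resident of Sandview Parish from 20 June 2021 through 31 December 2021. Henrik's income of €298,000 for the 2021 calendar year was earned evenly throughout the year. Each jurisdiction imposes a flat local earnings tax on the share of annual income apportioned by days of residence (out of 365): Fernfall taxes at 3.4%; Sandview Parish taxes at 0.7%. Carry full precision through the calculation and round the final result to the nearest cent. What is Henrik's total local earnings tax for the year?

€5,833.45

Fernfall, 1 January – 19 June 2021: 170 days → €298,000 × 3.4% × 170/365 = €4,719.0137
Sandview Parish, 20 June – 31 December 2021: 195 days → €298,000 × 0.7% × 195/365 = €1,114.4384
Total = €5,833.4521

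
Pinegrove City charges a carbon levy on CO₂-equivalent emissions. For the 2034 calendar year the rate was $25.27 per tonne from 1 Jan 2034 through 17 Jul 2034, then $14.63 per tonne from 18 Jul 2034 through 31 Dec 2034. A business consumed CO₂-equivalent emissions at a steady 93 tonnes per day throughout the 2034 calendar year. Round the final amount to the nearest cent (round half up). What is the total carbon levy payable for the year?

1 Jan – 17 Jul 2034: 198 days × 93 tonnes/day = 18,414 tonnes at $25.27/tonne → $465,321.78
18 Jul – 31 Dec 2034: 167 days × 93 tonnes/day = 15,531 tonnes at $14.63/tonne → $227,218.53

$692,540.31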